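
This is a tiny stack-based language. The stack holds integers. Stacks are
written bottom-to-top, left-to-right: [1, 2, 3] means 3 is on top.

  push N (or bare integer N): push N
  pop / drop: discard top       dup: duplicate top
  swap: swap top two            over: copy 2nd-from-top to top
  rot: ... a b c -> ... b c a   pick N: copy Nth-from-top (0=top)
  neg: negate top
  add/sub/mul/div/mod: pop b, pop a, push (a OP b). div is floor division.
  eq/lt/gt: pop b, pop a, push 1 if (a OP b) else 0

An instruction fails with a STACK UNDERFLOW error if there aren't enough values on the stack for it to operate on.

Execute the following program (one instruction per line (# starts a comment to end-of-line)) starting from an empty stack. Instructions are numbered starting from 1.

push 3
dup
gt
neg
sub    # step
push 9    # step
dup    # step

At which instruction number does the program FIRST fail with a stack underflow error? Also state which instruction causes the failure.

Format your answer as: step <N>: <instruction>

Step 1 ('push 3'): stack = [3], depth = 1
Step 2 ('dup'): stack = [3, 3], depth = 2
Step 3 ('gt'): stack = [0], depth = 1
Step 4 ('neg'): stack = [0], depth = 1
Step 5 ('sub'): needs 2 value(s) but depth is 1 — STACK UNDERFLOW

Answer: step 5: sub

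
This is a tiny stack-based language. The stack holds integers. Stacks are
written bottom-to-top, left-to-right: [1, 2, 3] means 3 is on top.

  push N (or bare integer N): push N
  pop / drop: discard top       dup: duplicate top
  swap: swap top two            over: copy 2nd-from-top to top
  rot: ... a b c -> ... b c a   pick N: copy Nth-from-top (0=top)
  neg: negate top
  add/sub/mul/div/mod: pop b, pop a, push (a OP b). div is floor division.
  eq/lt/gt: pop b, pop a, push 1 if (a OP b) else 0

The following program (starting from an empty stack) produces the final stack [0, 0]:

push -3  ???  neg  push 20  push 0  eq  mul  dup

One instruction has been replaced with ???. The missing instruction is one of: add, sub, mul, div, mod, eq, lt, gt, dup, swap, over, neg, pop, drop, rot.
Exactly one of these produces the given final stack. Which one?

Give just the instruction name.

Stack before ???: [-3]
Stack after ???:  [3]
The instruction that transforms [-3] -> [3] is: neg

Answer: neg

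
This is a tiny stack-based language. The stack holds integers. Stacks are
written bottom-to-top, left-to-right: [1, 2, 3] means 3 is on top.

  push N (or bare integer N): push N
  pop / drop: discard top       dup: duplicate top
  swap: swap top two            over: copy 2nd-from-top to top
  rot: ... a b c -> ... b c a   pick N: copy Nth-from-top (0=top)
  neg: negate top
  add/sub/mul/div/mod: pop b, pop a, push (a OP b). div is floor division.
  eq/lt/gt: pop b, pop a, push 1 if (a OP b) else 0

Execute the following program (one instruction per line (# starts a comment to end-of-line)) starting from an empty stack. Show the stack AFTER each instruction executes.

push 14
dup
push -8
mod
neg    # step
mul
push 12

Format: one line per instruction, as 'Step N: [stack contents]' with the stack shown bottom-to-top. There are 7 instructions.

Step 1: [14]
Step 2: [14, 14]
Step 3: [14, 14, -8]
Step 4: [14, -2]
Step 5: [14, 2]
Step 6: [28]
Step 7: [28, 12]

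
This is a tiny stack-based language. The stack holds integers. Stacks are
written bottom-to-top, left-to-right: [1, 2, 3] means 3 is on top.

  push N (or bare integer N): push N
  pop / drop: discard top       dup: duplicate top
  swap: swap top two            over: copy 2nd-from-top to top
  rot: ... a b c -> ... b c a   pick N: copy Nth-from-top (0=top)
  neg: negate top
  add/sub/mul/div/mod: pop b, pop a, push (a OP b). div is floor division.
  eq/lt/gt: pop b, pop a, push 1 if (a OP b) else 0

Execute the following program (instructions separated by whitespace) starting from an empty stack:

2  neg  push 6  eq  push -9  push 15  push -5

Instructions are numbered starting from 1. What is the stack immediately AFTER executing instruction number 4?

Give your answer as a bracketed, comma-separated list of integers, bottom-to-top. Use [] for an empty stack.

Answer: [0]

Derivation:
Step 1 ('2'): [2]
Step 2 ('neg'): [-2]
Step 3 ('push 6'): [-2, 6]
Step 4 ('eq'): [0]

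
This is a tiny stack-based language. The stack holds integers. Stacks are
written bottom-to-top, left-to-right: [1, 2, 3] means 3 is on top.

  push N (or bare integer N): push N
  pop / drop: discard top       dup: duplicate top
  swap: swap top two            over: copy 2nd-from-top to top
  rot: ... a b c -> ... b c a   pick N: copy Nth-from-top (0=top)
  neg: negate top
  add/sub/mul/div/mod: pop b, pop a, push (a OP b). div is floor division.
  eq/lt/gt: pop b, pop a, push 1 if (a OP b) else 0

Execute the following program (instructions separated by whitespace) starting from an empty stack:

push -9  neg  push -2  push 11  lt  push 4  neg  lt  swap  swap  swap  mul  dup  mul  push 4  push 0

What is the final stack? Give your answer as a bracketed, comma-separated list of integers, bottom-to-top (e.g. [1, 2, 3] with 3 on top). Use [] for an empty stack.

Answer: [0, 4, 0]

Derivation:
After 'push -9': [-9]
After 'neg': [9]
After 'push -2': [9, -2]
After 'push 11': [9, -2, 11]
After 'lt': [9, 1]
After 'push 4': [9, 1, 4]
After 'neg': [9, 1, -4]
After 'lt': [9, 0]
After 'swap': [0, 9]
After 'swap': [9, 0]
After 'swap': [0, 9]
After 'mul': [0]
After 'dup': [0, 0]
After 'mul': [0]
After 'push 4': [0, 4]
After 'push 0': [0, 4, 0]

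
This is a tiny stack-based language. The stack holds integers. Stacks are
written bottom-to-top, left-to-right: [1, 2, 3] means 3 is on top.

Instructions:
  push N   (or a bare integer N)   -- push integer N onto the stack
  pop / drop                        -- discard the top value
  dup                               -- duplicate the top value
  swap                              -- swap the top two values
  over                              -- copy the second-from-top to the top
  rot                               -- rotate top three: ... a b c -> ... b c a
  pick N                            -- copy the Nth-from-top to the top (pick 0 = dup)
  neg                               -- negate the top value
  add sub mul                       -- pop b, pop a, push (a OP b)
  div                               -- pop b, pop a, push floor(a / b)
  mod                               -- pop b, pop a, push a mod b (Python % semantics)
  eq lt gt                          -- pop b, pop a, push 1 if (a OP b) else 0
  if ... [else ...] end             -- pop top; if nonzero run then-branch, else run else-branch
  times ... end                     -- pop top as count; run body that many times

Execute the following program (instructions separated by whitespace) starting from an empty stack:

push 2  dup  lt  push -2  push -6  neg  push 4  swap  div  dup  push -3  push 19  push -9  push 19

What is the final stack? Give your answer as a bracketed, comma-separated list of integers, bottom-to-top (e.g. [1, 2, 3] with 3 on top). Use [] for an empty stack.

Answer: [0, -2, 0, 0, -3, 19, -9, 19]

Derivation:
After 'push 2': [2]
After 'dup': [2, 2]
After 'lt': [0]
After 'push -2': [0, -2]
After 'push -6': [0, -2, -6]
After 'neg': [0, -2, 6]
After 'push 4': [0, -2, 6, 4]
After 'swap': [0, -2, 4, 6]
After 'div': [0, -2, 0]
After 'dup': [0, -2, 0, 0]
After 'push -3': [0, -2, 0, 0, -3]
After 'push 19': [0, -2, 0, 0, -3, 19]
After 'push -9': [0, -2, 0, 0, -3, 19, -9]
After 'push 19': [0, -2, 0, 0, -3, 19, -9, 19]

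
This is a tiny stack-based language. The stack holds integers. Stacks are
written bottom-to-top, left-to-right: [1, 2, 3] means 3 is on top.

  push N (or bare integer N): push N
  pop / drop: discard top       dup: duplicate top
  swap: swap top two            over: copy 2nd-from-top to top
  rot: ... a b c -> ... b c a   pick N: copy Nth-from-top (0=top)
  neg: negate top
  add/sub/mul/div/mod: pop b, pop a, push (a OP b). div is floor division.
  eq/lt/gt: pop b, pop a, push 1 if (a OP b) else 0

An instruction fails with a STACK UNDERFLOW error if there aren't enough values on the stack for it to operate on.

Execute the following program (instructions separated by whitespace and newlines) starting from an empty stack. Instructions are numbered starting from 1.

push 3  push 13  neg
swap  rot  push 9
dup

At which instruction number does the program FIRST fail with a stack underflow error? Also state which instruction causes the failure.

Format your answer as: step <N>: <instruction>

Step 1 ('push 3'): stack = [3], depth = 1
Step 2 ('push 13'): stack = [3, 13], depth = 2
Step 3 ('neg'): stack = [3, -13], depth = 2
Step 4 ('swap'): stack = [-13, 3], depth = 2
Step 5 ('rot'): needs 3 value(s) but depth is 2 — STACK UNDERFLOW

Answer: step 5: rot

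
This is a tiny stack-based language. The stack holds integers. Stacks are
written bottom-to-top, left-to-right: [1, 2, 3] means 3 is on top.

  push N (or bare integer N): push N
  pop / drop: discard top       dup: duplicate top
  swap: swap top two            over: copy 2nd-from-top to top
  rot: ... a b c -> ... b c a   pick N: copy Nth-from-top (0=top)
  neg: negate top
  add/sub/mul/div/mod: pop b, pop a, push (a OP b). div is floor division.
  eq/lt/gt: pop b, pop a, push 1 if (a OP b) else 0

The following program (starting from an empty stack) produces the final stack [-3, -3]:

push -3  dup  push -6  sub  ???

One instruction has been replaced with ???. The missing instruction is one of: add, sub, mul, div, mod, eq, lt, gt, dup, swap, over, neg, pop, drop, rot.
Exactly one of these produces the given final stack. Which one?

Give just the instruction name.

Stack before ???: [-3, 3]
Stack after ???:  [-3, -3]
The instruction that transforms [-3, 3] -> [-3, -3] is: neg

Answer: neg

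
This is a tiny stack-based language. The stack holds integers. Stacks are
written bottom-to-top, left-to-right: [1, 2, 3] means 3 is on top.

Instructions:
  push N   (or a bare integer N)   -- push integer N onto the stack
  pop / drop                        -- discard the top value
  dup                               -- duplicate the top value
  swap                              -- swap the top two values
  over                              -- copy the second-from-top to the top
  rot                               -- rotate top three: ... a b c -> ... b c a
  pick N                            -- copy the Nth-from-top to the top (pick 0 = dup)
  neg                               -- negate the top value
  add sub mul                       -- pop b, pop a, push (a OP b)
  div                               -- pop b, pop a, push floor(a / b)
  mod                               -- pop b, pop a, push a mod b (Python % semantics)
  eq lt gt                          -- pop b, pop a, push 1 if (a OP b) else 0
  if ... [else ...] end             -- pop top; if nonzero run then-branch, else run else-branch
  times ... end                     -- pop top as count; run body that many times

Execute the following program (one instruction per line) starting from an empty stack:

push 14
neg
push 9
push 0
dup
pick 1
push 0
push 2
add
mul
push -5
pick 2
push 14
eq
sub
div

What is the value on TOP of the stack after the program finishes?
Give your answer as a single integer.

Answer: 0

Derivation:
After 'push 14': [14]
After 'neg': [-14]
After 'push 9': [-14, 9]
After 'push 0': [-14, 9, 0]
After 'dup': [-14, 9, 0, 0]
After 'pick 1': [-14, 9, 0, 0, 0]
After 'push 0': [-14, 9, 0, 0, 0, 0]
After 'push 2': [-14, 9, 0, 0, 0, 0, 2]
After 'add': [-14, 9, 0, 0, 0, 2]
After 'mul': [-14, 9, 0, 0, 0]
After 'push -5': [-14, 9, 0, 0, 0, -5]
After 'pick 2': [-14, 9, 0, 0, 0, -5, 0]
After 'push 14': [-14, 9, 0, 0, 0, -5, 0, 14]
After 'eq': [-14, 9, 0, 0, 0, -5, 0]
After 'sub': [-14, 9, 0, 0, 0, -5]
After 'div': [-14, 9, 0, 0, 0]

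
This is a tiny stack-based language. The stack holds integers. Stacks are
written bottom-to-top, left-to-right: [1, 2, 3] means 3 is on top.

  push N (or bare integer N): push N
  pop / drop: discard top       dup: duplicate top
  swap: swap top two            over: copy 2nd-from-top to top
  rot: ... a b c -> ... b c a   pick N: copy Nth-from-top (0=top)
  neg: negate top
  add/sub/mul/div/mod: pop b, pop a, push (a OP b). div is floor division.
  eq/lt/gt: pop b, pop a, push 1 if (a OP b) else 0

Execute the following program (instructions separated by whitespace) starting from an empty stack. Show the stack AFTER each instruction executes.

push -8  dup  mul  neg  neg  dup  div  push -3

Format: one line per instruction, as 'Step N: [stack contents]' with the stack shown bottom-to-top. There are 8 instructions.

Step 1: [-8]
Step 2: [-8, -8]
Step 3: [64]
Step 4: [-64]
Step 5: [64]
Step 6: [64, 64]
Step 7: [1]
Step 8: [1, -3]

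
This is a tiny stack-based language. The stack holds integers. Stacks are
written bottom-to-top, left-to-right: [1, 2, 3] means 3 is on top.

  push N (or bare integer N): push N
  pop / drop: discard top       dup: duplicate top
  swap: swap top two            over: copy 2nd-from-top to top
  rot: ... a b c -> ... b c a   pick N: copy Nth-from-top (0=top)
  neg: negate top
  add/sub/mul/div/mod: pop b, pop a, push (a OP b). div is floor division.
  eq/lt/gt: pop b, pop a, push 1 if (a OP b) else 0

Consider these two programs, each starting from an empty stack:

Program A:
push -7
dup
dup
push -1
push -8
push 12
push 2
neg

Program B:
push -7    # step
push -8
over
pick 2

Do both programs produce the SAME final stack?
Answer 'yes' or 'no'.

Answer: no

Derivation:
Program A trace:
  After 'push -7': [-7]
  After 'dup': [-7, -7]
  After 'dup': [-7, -7, -7]
  After 'push -1': [-7, -7, -7, -1]
  After 'push -8': [-7, -7, -7, -1, -8]
  After 'push 12': [-7, -7, -7, -1, -8, 12]
  After 'push 2': [-7, -7, -7, -1, -8, 12, 2]
  After 'neg': [-7, -7, -7, -1, -8, 12, -2]
Program A final stack: [-7, -7, -7, -1, -8, 12, -2]

Program B trace:
  After 'push -7': [-7]
  After 'push -8': [-7, -8]
  After 'over': [-7, -8, -7]
  After 'pick 2': [-7, -8, -7, -7]
Program B final stack: [-7, -8, -7, -7]
Same: no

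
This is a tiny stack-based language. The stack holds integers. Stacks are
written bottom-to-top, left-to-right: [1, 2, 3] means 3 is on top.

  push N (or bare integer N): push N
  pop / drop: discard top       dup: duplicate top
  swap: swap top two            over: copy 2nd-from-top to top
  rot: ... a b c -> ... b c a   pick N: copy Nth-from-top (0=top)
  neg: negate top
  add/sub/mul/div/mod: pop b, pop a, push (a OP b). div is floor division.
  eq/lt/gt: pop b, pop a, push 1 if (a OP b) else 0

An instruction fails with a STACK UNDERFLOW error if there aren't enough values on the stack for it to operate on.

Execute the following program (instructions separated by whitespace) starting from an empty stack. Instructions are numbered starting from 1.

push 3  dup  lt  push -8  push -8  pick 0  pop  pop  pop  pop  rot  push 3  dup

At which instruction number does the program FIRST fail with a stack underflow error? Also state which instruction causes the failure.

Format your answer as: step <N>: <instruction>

Answer: step 11: rot

Derivation:
Step 1 ('push 3'): stack = [3], depth = 1
Step 2 ('dup'): stack = [3, 3], depth = 2
Step 3 ('lt'): stack = [0], depth = 1
Step 4 ('push -8'): stack = [0, -8], depth = 2
Step 5 ('push -8'): stack = [0, -8, -8], depth = 3
Step 6 ('pick 0'): stack = [0, -8, -8, -8], depth = 4
Step 7 ('pop'): stack = [0, -8, -8], depth = 3
Step 8 ('pop'): stack = [0, -8], depth = 2
Step 9 ('pop'): stack = [0], depth = 1
Step 10 ('pop'): stack = [], depth = 0
Step 11 ('rot'): needs 3 value(s) but depth is 0 — STACK UNDERFLOW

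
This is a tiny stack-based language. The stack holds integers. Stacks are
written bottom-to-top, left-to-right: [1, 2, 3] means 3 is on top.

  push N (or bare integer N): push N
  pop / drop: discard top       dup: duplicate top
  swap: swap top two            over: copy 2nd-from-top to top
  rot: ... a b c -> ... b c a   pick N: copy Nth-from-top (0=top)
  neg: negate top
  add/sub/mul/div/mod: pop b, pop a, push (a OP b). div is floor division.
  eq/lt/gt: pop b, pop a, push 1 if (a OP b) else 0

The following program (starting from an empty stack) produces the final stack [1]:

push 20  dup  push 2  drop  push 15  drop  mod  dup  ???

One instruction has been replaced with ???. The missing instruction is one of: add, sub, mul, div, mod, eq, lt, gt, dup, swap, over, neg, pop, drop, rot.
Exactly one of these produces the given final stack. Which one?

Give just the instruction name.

Stack before ???: [0, 0]
Stack after ???:  [1]
The instruction that transforms [0, 0] -> [1] is: eq

Answer: eq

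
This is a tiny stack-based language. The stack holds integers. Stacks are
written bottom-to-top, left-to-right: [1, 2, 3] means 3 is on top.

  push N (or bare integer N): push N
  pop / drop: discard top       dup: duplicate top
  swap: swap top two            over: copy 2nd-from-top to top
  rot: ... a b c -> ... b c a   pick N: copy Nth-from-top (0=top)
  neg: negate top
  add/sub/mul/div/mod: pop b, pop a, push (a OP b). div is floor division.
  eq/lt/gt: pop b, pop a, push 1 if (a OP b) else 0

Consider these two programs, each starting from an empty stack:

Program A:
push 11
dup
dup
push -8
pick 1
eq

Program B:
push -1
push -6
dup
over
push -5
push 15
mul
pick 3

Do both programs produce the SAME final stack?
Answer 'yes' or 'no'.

Answer: no

Derivation:
Program A trace:
  After 'push 11': [11]
  After 'dup': [11, 11]
  After 'dup': [11, 11, 11]
  After 'push -8': [11, 11, 11, -8]
  After 'pick 1': [11, 11, 11, -8, 11]
  After 'eq': [11, 11, 11, 0]
Program A final stack: [11, 11, 11, 0]

Program B trace:
  After 'push -1': [-1]
  After 'push -6': [-1, -6]
  After 'dup': [-1, -6, -6]
  After 'over': [-1, -6, -6, -6]
  After 'push -5': [-1, -6, -6, -6, -5]
  After 'push 15': [-1, -6, -6, -6, -5, 15]
  After 'mul': [-1, -6, -6, -6, -75]
  After 'pick 3': [-1, -6, -6, -6, -75, -6]
Program B final stack: [-1, -6, -6, -6, -75, -6]
Same: no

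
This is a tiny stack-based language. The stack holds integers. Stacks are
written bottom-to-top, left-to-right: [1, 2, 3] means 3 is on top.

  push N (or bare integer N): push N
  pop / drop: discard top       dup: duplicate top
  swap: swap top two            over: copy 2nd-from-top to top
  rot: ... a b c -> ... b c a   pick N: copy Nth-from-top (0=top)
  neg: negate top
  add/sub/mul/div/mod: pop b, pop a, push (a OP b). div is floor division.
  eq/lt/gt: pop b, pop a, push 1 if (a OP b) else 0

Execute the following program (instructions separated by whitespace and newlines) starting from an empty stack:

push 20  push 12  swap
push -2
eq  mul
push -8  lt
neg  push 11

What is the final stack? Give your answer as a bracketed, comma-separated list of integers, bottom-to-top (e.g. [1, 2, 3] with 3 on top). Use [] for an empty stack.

Answer: [0, 11]

Derivation:
After 'push 20': [20]
After 'push 12': [20, 12]
After 'swap': [12, 20]
After 'push -2': [12, 20, -2]
After 'eq': [12, 0]
After 'mul': [0]
After 'push -8': [0, -8]
After 'lt': [0]
After 'neg': [0]
After 'push 11': [0, 11]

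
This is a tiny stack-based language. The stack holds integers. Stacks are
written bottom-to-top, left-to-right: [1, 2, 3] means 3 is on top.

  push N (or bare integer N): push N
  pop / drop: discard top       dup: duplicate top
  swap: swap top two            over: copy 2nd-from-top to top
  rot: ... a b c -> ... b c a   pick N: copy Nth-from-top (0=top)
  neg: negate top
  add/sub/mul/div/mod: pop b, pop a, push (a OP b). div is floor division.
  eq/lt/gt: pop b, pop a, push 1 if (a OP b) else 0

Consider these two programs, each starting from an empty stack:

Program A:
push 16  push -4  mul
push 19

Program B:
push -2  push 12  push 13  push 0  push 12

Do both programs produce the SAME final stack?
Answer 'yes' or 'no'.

Program A trace:
  After 'push 16': [16]
  After 'push -4': [16, -4]
  After 'mul': [-64]
  After 'push 19': [-64, 19]
Program A final stack: [-64, 19]

Program B trace:
  After 'push -2': [-2]
  After 'push 12': [-2, 12]
  After 'push 13': [-2, 12, 13]
  After 'push 0': [-2, 12, 13, 0]
  After 'push 12': [-2, 12, 13, 0, 12]
Program B final stack: [-2, 12, 13, 0, 12]
Same: no

Answer: no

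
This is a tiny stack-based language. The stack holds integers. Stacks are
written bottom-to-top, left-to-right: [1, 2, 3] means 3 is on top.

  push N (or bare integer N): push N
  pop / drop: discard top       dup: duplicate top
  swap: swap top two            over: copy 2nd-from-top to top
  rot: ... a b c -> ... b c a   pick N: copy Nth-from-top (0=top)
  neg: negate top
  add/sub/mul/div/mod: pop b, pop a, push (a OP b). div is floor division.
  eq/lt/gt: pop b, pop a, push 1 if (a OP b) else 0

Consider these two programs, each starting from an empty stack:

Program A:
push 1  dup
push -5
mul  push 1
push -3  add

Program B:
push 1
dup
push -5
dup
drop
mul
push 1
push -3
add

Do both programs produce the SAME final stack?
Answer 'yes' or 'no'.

Program A trace:
  After 'push 1': [1]
  After 'dup': [1, 1]
  After 'push -5': [1, 1, -5]
  After 'mul': [1, -5]
  After 'push 1': [1, -5, 1]
  After 'push -3': [1, -5, 1, -3]
  After 'add': [1, -5, -2]
Program A final stack: [1, -5, -2]

Program B trace:
  After 'push 1': [1]
  After 'dup': [1, 1]
  After 'push -5': [1, 1, -5]
  After 'dup': [1, 1, -5, -5]
  After 'drop': [1, 1, -5]
  After 'mul': [1, -5]
  After 'push 1': [1, -5, 1]
  After 'push -3': [1, -5, 1, -3]
  After 'add': [1, -5, -2]
Program B final stack: [1, -5, -2]
Same: yes

Answer: yes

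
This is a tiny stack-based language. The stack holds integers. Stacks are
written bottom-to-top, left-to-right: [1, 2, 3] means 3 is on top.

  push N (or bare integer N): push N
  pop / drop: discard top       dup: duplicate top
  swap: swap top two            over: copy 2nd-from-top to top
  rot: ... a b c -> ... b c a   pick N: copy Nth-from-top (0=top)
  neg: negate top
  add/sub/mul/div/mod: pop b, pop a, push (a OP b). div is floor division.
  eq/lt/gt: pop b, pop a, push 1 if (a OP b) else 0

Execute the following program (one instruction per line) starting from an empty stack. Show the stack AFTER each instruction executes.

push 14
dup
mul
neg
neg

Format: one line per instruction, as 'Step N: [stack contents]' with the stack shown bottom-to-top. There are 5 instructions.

Step 1: [14]
Step 2: [14, 14]
Step 3: [196]
Step 4: [-196]
Step 5: [196]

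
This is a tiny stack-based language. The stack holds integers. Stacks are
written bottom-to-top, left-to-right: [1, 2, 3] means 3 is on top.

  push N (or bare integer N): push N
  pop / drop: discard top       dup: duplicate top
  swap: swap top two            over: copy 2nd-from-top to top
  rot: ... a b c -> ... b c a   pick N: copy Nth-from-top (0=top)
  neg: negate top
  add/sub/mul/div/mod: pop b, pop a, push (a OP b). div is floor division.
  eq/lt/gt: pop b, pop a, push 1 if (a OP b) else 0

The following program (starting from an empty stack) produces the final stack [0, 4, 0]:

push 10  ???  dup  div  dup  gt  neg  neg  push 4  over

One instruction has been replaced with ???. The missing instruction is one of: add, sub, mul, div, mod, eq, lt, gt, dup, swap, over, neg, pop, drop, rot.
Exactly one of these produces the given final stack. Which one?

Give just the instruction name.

Stack before ???: [10]
Stack after ???:  [-10]
The instruction that transforms [10] -> [-10] is: neg

Answer: neg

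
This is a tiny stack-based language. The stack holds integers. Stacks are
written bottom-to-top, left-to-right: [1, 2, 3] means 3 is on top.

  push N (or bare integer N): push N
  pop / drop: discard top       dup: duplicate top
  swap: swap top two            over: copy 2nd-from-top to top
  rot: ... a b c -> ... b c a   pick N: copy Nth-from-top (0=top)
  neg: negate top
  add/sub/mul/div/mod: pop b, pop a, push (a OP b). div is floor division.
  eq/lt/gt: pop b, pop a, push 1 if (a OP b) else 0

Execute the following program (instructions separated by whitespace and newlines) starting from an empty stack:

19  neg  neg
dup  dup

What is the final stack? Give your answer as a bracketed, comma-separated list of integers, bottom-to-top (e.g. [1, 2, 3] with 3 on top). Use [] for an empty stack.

After 'push 19': [19]
After 'neg': [-19]
After 'neg': [19]
After 'dup': [19, 19]
After 'dup': [19, 19, 19]

Answer: [19, 19, 19]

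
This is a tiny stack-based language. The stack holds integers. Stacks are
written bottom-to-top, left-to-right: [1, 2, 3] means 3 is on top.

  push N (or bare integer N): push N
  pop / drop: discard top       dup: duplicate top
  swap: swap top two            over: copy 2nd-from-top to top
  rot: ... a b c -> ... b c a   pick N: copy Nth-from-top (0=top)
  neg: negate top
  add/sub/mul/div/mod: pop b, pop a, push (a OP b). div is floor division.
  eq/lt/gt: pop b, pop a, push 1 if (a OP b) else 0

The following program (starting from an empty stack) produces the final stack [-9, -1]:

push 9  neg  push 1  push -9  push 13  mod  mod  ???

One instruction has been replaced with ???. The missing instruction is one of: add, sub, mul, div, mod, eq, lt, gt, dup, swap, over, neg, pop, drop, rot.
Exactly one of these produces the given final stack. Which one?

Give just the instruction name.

Answer: neg

Derivation:
Stack before ???: [-9, 1]
Stack after ???:  [-9, -1]
The instruction that transforms [-9, 1] -> [-9, -1] is: neg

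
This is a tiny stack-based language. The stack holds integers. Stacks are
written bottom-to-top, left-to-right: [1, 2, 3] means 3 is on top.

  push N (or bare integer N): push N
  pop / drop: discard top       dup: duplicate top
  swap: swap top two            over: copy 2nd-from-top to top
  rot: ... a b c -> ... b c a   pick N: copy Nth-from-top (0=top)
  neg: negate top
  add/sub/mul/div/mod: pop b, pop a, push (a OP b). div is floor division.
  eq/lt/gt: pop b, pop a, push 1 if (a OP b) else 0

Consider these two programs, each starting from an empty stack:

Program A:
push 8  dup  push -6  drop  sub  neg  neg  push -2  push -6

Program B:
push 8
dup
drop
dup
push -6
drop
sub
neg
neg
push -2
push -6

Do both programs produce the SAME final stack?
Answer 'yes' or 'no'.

Program A trace:
  After 'push 8': [8]
  After 'dup': [8, 8]
  After 'push -6': [8, 8, -6]
  After 'drop': [8, 8]
  After 'sub': [0]
  After 'neg': [0]
  After 'neg': [0]
  After 'push -2': [0, -2]
  After 'push -6': [0, -2, -6]
Program A final stack: [0, -2, -6]

Program B trace:
  After 'push 8': [8]
  After 'dup': [8, 8]
  After 'drop': [8]
  After 'dup': [8, 8]
  After 'push -6': [8, 8, -6]
  After 'drop': [8, 8]
  After 'sub': [0]
  After 'neg': [0]
  After 'neg': [0]
  After 'push -2': [0, -2]
  After 'push -6': [0, -2, -6]
Program B final stack: [0, -2, -6]
Same: yes

Answer: yes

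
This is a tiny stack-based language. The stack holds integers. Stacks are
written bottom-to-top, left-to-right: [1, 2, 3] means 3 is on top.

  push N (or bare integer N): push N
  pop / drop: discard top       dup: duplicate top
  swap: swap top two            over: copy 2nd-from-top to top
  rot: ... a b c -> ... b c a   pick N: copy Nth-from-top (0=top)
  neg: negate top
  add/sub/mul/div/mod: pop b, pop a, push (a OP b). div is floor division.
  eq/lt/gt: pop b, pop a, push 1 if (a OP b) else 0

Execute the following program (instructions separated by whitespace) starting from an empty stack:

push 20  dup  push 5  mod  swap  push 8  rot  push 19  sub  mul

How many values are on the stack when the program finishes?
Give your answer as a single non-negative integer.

After 'push 20': stack = [20] (depth 1)
After 'dup': stack = [20, 20] (depth 2)
After 'push 5': stack = [20, 20, 5] (depth 3)
After 'mod': stack = [20, 0] (depth 2)
After 'swap': stack = [0, 20] (depth 2)
After 'push 8': stack = [0, 20, 8] (depth 3)
After 'rot': stack = [20, 8, 0] (depth 3)
After 'push 19': stack = [20, 8, 0, 19] (depth 4)
After 'sub': stack = [20, 8, -19] (depth 3)
After 'mul': stack = [20, -152] (depth 2)

Answer: 2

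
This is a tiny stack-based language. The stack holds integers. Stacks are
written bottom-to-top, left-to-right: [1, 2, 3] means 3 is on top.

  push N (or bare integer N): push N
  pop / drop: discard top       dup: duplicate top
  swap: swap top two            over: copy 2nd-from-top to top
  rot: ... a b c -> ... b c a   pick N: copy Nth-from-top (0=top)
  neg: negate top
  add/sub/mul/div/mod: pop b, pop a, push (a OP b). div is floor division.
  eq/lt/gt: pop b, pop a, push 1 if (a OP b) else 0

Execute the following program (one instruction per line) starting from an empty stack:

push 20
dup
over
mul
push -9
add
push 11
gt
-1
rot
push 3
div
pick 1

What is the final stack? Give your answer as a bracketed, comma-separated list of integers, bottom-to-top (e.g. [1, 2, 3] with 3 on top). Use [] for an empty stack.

Answer: [1, -1, 6, -1]

Derivation:
After 'push 20': [20]
After 'dup': [20, 20]
After 'over': [20, 20, 20]
After 'mul': [20, 400]
After 'push -9': [20, 400, -9]
After 'add': [20, 391]
After 'push 11': [20, 391, 11]
After 'gt': [20, 1]
After 'push -1': [20, 1, -1]
After 'rot': [1, -1, 20]
After 'push 3': [1, -1, 20, 3]
After 'div': [1, -1, 6]
After 'pick 1': [1, -1, 6, -1]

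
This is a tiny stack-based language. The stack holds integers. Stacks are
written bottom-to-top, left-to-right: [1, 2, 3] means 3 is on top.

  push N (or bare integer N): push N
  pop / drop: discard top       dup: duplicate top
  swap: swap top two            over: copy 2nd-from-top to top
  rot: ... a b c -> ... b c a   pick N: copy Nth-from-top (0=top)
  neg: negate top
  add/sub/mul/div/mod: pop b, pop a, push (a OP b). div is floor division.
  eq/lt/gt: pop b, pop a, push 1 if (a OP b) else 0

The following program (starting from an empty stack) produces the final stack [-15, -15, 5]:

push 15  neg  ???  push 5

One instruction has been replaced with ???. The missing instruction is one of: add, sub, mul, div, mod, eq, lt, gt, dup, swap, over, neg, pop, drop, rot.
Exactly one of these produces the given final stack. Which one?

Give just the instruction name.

Stack before ???: [-15]
Stack after ???:  [-15, -15]
The instruction that transforms [-15] -> [-15, -15] is: dup

Answer: dup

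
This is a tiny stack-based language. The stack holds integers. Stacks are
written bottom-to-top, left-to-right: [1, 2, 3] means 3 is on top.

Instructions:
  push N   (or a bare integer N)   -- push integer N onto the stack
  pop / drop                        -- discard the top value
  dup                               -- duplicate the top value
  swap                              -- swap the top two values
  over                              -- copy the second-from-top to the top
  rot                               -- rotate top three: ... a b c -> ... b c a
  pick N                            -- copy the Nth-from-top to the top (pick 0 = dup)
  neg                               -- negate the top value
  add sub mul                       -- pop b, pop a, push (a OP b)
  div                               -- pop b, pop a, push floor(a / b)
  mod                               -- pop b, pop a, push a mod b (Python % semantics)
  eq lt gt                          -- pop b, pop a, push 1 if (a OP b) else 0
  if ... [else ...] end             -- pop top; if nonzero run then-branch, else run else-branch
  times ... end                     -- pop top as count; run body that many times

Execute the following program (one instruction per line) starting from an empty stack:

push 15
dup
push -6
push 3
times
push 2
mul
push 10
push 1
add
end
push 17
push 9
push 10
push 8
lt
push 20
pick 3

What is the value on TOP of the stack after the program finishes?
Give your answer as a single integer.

Answer: 17

Derivation:
After 'push 15': [15]
After 'dup': [15, 15]
After 'push -6': [15, 15, -6]
After 'push 3': [15, 15, -6, 3]
After 'times': [15, 15, -6]
After 'push 2': [15, 15, -6, 2]
After 'mul': [15, 15, -12]
After 'push 10': [15, 15, -12, 10]
After 'push 1': [15, 15, -12, 10, 1]
After 'add': [15, 15, -12, 11]
  ...
After 'push 10': [15, 15, -12, 22, 22, 10]
After 'push 1': [15, 15, -12, 22, 22, 10, 1]
After 'add': [15, 15, -12, 22, 22, 11]
After 'push 17': [15, 15, -12, 22, 22, 11, 17]
After 'push 9': [15, 15, -12, 22, 22, 11, 17, 9]
After 'push 10': [15, 15, -12, 22, 22, 11, 17, 9, 10]
After 'push 8': [15, 15, -12, 22, 22, 11, 17, 9, 10, 8]
After 'lt': [15, 15, -12, 22, 22, 11, 17, 9, 0]
After 'push 20': [15, 15, -12, 22, 22, 11, 17, 9, 0, 20]
After 'pick 3': [15, 15, -12, 22, 22, 11, 17, 9, 0, 20, 17]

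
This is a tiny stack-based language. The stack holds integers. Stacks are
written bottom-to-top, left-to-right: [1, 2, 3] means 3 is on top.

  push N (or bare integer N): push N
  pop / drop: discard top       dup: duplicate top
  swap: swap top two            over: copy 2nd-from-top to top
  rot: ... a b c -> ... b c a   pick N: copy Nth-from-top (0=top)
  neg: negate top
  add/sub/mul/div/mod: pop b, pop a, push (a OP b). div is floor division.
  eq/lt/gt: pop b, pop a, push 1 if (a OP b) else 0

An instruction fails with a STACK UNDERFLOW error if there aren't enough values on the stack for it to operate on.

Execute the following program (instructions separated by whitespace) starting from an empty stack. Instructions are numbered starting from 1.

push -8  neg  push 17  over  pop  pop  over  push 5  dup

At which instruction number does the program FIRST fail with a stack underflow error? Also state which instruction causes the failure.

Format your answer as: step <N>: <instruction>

Answer: step 7: over

Derivation:
Step 1 ('push -8'): stack = [-8], depth = 1
Step 2 ('neg'): stack = [8], depth = 1
Step 3 ('push 17'): stack = [8, 17], depth = 2
Step 4 ('over'): stack = [8, 17, 8], depth = 3
Step 5 ('pop'): stack = [8, 17], depth = 2
Step 6 ('pop'): stack = [8], depth = 1
Step 7 ('over'): needs 2 value(s) but depth is 1 — STACK UNDERFLOW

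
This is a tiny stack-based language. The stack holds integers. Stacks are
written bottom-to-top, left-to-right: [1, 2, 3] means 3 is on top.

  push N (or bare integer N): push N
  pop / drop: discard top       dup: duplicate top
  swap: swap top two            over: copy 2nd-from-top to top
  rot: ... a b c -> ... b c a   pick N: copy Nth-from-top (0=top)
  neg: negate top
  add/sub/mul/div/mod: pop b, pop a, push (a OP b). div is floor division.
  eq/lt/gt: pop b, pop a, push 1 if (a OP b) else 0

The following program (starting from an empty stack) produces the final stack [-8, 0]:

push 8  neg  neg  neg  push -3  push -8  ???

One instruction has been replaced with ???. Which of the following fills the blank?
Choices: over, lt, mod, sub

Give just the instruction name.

Stack before ???: [-8, -3, -8]
Stack after ???:  [-8, 0]
Checking each choice:
  over: produces [-8, -3, -8, -3]
  lt: MATCH
  mod: produces [-8, -3]
  sub: produces [-8, 5]


Answer: lt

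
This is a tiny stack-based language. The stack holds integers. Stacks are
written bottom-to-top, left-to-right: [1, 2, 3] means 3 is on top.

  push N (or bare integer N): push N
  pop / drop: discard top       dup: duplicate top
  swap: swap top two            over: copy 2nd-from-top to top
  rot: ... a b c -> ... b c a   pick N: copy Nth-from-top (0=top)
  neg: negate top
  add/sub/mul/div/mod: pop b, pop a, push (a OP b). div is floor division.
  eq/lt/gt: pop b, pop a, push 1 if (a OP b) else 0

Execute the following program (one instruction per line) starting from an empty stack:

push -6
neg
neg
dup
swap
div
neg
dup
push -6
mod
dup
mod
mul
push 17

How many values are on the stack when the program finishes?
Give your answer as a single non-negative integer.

After 'push -6': stack = [-6] (depth 1)
After 'neg': stack = [6] (depth 1)
After 'neg': stack = [-6] (depth 1)
After 'dup': stack = [-6, -6] (depth 2)
After 'swap': stack = [-6, -6] (depth 2)
After 'div': stack = [1] (depth 1)
After 'neg': stack = [-1] (depth 1)
After 'dup': stack = [-1, -1] (depth 2)
After 'push -6': stack = [-1, -1, -6] (depth 3)
After 'mod': stack = [-1, -1] (depth 2)
After 'dup': stack = [-1, -1, -1] (depth 3)
After 'mod': stack = [-1, 0] (depth 2)
After 'mul': stack = [0] (depth 1)
After 'push 17': stack = [0, 17] (depth 2)

Answer: 2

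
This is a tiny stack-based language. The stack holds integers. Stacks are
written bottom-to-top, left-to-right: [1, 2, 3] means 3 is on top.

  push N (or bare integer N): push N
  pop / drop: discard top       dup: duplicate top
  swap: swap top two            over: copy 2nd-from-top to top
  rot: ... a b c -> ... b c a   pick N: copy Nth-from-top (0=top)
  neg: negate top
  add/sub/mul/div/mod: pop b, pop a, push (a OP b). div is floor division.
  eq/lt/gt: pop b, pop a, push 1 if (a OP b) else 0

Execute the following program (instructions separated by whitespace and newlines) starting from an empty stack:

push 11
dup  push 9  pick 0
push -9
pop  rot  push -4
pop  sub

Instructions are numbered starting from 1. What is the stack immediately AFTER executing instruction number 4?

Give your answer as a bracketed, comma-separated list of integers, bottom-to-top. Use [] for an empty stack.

Answer: [11, 11, 9, 9]

Derivation:
Step 1 ('push 11'): [11]
Step 2 ('dup'): [11, 11]
Step 3 ('push 9'): [11, 11, 9]
Step 4 ('pick 0'): [11, 11, 9, 9]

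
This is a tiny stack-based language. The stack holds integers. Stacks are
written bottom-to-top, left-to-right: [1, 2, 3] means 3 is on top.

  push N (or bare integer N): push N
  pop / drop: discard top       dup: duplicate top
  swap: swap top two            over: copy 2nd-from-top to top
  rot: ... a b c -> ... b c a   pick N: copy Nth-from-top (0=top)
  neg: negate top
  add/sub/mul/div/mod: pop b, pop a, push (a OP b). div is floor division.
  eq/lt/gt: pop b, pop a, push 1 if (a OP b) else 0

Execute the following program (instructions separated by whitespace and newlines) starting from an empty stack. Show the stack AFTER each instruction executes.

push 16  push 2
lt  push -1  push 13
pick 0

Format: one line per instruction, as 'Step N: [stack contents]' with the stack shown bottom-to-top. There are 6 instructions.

Step 1: [16]
Step 2: [16, 2]
Step 3: [0]
Step 4: [0, -1]
Step 5: [0, -1, 13]
Step 6: [0, -1, 13, 13]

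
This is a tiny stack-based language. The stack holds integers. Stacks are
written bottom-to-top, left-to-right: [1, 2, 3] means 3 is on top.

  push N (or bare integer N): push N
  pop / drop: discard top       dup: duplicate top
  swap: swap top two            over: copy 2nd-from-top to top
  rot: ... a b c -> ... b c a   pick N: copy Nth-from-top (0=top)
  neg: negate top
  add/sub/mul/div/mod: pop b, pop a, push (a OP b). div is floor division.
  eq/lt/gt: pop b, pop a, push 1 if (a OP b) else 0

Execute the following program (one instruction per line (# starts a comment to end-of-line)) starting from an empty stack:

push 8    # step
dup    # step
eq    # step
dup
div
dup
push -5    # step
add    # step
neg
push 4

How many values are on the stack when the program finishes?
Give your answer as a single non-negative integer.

After 'push 8': stack = [8] (depth 1)
After 'dup': stack = [8, 8] (depth 2)
After 'eq': stack = [1] (depth 1)
After 'dup': stack = [1, 1] (depth 2)
After 'div': stack = [1] (depth 1)
After 'dup': stack = [1, 1] (depth 2)
After 'push -5': stack = [1, 1, -5] (depth 3)
After 'add': stack = [1, -4] (depth 2)
After 'neg': stack = [1, 4] (depth 2)
After 'push 4': stack = [1, 4, 4] (depth 3)

Answer: 3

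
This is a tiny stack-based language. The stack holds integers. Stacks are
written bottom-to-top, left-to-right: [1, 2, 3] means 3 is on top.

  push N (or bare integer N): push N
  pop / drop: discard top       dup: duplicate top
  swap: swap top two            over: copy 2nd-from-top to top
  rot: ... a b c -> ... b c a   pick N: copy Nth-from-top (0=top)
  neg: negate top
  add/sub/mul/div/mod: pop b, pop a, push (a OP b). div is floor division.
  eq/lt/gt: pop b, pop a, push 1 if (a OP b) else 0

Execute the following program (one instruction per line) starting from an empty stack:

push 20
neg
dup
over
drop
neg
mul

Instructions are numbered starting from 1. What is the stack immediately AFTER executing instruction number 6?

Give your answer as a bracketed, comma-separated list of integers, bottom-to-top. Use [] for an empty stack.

Answer: [-20, 20]

Derivation:
Step 1 ('push 20'): [20]
Step 2 ('neg'): [-20]
Step 3 ('dup'): [-20, -20]
Step 4 ('over'): [-20, -20, -20]
Step 5 ('drop'): [-20, -20]
Step 6 ('neg'): [-20, 20]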